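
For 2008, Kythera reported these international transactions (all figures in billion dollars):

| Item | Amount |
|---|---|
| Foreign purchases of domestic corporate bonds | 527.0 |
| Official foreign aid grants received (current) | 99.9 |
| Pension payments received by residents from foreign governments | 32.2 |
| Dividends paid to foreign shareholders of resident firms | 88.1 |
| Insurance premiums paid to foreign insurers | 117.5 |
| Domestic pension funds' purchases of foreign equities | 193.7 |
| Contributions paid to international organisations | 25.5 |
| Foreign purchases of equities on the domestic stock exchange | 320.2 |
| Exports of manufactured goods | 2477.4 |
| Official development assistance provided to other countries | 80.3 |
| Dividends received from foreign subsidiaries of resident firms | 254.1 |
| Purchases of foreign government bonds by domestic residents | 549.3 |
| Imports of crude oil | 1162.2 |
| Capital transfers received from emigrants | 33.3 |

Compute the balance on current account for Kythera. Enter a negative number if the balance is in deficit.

1390.0

Goods: 2477.4 - 1162.2 = 1315.2
Services: -117.5
Primary income: -88.1 + 254.1 = 166.0
Secondary income: -80.3 + 32.2 + 99.9 - 25.5 = 26.3
Current account = 1315.2 + (-117.5) + 166.0 + 26.3 = 1390.0
(Excluded from the current account — financial account: foreign purchases of domestic corporate bonds 527.0, domestic pension funds' purchases of foreign equities 193.7, foreign purchases of equities on the domestic stock exchange 320.2, purchases of foreign government bonds by domestic residents 549.3; capital account: capital transfers received from emigrants 33.3.)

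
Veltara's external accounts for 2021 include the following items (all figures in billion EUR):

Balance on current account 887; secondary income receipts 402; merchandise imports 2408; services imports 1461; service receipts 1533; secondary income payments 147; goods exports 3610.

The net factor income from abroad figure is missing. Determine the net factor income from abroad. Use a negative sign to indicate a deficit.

-642

Current account = goods balance + services balance + net primary income + net secondary income
Sum of the known components = 1529
Net factor income from abroad = CA - (known components) = 887 - 1529 = -642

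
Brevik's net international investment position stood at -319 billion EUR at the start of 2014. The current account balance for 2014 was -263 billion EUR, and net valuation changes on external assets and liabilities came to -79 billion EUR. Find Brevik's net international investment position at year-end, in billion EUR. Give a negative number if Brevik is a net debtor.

-661

Change in NIIP = current account + net valuation change = -263 + (-79) = -342
End-of-year NIIP = -319 + (-342) = -661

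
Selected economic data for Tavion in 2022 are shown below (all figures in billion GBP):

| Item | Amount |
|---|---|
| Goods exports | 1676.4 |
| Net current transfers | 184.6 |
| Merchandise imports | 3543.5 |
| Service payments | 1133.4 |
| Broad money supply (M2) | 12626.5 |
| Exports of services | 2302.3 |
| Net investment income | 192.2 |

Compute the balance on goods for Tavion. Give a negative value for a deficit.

Goods balance = 1676.4 - 3543.5 = -1867.1

-1867.1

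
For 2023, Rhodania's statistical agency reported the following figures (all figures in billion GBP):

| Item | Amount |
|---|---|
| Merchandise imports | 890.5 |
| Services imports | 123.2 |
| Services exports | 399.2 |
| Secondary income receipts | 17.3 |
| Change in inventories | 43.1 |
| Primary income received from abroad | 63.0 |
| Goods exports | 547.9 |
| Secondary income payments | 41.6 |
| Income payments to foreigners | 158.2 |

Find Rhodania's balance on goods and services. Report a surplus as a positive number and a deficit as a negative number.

-66.6

Goods balance = 547.9 - 890.5 = -342.6
Services balance = 399.2 - 123.2 = 276.0
Trade balance (goods + services) = -342.6 + 276.0 = -66.6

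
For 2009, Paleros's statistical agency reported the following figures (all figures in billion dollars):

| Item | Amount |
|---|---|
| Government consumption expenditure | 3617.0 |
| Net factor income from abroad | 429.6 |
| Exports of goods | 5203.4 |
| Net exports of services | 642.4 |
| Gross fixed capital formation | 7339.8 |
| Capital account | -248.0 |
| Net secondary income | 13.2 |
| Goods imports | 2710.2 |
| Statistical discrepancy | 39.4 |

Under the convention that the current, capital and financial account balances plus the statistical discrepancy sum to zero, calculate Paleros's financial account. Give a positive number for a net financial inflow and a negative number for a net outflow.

-3369.8

Goods balance = 5203.4 - 2710.2 = 2493.2
Services balance = 642.4
Trade balance (goods + services) = 2493.2 + 642.4 = 3135.6
Net primary income = 429.6
Net secondary income = 13.2
Current account = 3135.6 + 429.6 + 13.2 = 3578.4
Financial account = -(3578.4 + (-248.0) + 39.4) = -3369.8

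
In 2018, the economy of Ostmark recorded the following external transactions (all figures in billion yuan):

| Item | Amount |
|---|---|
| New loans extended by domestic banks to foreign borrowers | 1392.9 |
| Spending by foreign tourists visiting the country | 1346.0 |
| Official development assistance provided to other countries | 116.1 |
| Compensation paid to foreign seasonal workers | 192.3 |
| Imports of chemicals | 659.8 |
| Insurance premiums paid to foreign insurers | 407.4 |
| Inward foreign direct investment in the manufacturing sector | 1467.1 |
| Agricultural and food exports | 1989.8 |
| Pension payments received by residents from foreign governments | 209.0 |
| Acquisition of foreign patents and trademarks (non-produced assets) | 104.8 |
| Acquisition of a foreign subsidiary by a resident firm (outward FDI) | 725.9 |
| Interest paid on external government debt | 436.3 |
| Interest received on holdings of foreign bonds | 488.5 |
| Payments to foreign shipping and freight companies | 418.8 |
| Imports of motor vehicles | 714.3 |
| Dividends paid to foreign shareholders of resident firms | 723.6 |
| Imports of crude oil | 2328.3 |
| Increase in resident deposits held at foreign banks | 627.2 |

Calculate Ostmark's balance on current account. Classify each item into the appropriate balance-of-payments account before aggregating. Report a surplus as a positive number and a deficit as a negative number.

-1963.6

Goods: -714.3 + 1989.8 - 659.8 - 2328.3 = -1712.6
Services: 1346.0 - 418.8 - 407.4 = 519.8
Primary income: -723.6 - 436.3 - 192.3 + 488.5 = -863.7
Secondary income: -116.1 + 209.0 = 92.9
Current account = (-1712.6) + 519.8 + (-863.7) + 92.9 = -1963.6
(Excluded from the current account — financial account: new loans extended by domestic banks to foreign borrowers 1392.9, inward foreign direct investment in the manufacturing sector 1467.1, acquisition of a foreign subsidiary by a resident firm (outward FDI) 725.9, increase in resident deposits held at foreign banks 627.2; capital account: acquisition of foreign patents and trademarks (non-produced assets) 104.8.)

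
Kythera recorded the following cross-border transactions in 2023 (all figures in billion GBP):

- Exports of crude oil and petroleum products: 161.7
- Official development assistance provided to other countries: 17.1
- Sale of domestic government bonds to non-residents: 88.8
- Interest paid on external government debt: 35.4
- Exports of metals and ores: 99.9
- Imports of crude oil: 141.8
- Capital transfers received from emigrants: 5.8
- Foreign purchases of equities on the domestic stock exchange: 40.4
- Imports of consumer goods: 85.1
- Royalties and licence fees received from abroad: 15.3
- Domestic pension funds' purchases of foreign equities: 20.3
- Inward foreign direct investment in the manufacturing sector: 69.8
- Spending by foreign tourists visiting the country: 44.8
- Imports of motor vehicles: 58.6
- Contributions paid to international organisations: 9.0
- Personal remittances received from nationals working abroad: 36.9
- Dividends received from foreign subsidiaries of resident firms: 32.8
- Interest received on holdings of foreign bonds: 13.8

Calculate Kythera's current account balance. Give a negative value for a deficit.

58.2

Goods: 161.7 - 58.6 - 141.8 - 85.1 + 99.9 = -23.9
Services: 15.3 + 44.8 = 60.1
Primary income: -35.4 + 32.8 + 13.8 = 11.2
Secondary income: -9.0 - 17.1 + 36.9 = 10.8
Current account = (-23.9) + 60.1 + 11.2 + 10.8 = 58.2
(Excluded from the current account — financial account: sale of domestic government bonds to non-residents 88.8, foreign purchases of equities on the domestic stock exchange 40.4, domestic pension funds' purchases of foreign equities 20.3, inward foreign direct investment in the manufacturing sector 69.8; capital account: capital transfers received from emigrants 5.8.)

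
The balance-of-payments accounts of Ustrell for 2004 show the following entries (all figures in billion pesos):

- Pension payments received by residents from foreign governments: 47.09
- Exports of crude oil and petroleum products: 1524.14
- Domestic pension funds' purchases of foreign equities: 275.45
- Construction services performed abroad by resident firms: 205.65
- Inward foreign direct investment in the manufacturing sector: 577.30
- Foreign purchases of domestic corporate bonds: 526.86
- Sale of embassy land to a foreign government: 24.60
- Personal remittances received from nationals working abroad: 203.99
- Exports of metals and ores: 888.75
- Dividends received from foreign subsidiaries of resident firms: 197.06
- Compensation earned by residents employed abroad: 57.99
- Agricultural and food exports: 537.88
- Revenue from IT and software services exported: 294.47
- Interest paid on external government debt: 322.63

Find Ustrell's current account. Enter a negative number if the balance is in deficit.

3634.39

Goods: 1524.14 + 537.88 + 888.75 = 2950.77
Services: 294.47 + 205.65 = 500.12
Primary income: -322.63 + 197.06 + 57.99 = -67.58
Secondary income: 203.99 + 47.09 = 251.08
Current account = 2950.77 + 500.12 + (-67.58) + 251.08 = 3634.39
(Excluded from the current account — financial account: domestic pension funds' purchases of foreign equities 275.45, inward foreign direct investment in the manufacturing sector 577.30, foreign purchases of domestic corporate bonds 526.86; capital account: sale of embassy land to a foreign government 24.60.)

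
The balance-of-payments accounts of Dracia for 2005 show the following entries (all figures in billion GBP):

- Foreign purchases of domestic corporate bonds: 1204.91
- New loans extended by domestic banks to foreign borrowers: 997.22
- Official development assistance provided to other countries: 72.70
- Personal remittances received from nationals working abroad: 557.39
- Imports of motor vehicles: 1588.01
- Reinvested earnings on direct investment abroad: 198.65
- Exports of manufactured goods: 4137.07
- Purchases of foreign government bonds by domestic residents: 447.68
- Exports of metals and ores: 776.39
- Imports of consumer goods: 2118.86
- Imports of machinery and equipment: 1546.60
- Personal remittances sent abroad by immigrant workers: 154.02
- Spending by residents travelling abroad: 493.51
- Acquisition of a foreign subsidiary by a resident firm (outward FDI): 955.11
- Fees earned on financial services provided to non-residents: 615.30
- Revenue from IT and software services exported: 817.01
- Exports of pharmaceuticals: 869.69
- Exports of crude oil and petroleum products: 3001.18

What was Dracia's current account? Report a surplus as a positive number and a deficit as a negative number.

4998.98

Goods: -1546.60 + 776.39 - 1588.01 - 2118.86 + 4137.07 + 869.69 + 3001.18 = 3530.86
Services: 615.30 + 817.01 - 493.51 = 938.80
Primary income: 198.65
Secondary income: -72.70 - 154.02 + 557.39 = 330.67
Current account = 3530.86 + 938.80 + 198.65 + 330.67 = 4998.98
(Excluded from the current account — financial account: foreign purchases of domestic corporate bonds 1204.91, new loans extended by domestic banks to foreign borrowers 997.22, purchases of foreign government bonds by domestic residents 447.68, acquisition of a foreign subsidiary by a resident firm (outward FDI) 955.11.)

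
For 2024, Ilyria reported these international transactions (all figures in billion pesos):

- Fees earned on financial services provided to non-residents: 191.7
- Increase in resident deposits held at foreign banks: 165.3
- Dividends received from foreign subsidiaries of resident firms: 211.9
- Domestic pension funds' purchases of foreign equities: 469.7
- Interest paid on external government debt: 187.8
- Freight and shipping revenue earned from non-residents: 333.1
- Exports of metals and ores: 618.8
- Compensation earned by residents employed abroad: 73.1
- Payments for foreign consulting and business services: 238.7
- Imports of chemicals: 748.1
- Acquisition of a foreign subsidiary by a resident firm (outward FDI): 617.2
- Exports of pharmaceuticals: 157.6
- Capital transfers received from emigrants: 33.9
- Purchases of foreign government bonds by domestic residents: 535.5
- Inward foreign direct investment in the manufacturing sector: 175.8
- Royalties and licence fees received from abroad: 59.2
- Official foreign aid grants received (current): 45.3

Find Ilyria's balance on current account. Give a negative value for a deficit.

516.1

Goods: -748.1 + 157.6 + 618.8 = 28.3
Services: 59.2 + 333.1 + 191.7 - 238.7 = 345.3
Primary income: 211.9 + 73.1 - 187.8 = 97.2
Secondary income: 45.3
Current account = 28.3 + 345.3 + 97.2 + 45.3 = 516.1
(Excluded from the current account — financial account: increase in resident deposits held at foreign banks 165.3, domestic pension funds' purchases of foreign equities 469.7, acquisition of a foreign subsidiary by a resident firm (outward FDI) 617.2, purchases of foreign government bonds by domestic residents 535.5, inward foreign direct investment in the manufacturing sector 175.8; capital account: capital transfers received from emigrants 33.9.)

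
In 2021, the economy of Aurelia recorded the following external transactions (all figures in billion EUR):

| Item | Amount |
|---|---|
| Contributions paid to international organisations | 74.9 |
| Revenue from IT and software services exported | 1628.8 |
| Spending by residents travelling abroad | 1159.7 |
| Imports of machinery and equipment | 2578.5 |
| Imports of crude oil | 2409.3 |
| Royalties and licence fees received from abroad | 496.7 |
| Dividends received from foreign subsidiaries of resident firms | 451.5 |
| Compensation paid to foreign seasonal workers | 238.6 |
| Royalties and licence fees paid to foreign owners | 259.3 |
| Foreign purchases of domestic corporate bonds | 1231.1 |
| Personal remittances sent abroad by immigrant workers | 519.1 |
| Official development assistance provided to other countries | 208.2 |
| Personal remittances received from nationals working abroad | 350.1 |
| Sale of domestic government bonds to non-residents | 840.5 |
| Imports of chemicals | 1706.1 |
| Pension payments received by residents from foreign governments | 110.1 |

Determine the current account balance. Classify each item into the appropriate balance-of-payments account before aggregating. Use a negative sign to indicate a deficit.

-6116.5

Goods: -2409.3 - 2578.5 - 1706.1 = -6693.9
Services: 1628.8 + 496.7 - 1159.7 - 259.3 = 706.5
Primary income: -238.6 + 451.5 = 212.9
Secondary income: 110.1 + 350.1 - 519.1 - 208.2 - 74.9 = -342.0
Current account = (-6693.9) + 706.5 + 212.9 + (-342.0) = -6116.5
(Excluded from the current account — financial account: foreign purchases of domestic corporate bonds 1231.1, sale of domestic government bonds to non-residents 840.5.)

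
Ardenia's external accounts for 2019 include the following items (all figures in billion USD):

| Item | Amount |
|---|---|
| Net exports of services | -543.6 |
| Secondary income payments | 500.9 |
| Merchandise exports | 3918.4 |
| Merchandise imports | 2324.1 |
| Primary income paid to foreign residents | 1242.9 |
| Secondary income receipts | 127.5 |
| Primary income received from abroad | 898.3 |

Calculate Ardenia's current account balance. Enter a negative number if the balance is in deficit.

332.7

Goods balance = 3918.4 - 2324.1 = 1594.3
Services balance = -543.6
Trade balance (goods + services) = 1594.3 + (-543.6) = 1050.7
Net primary income = 898.3 - 1242.9 = -344.6
Net secondary income = 127.5 - 500.9 = -373.4
Current account = 1050.7 + (-344.6) + (-373.4) = 332.7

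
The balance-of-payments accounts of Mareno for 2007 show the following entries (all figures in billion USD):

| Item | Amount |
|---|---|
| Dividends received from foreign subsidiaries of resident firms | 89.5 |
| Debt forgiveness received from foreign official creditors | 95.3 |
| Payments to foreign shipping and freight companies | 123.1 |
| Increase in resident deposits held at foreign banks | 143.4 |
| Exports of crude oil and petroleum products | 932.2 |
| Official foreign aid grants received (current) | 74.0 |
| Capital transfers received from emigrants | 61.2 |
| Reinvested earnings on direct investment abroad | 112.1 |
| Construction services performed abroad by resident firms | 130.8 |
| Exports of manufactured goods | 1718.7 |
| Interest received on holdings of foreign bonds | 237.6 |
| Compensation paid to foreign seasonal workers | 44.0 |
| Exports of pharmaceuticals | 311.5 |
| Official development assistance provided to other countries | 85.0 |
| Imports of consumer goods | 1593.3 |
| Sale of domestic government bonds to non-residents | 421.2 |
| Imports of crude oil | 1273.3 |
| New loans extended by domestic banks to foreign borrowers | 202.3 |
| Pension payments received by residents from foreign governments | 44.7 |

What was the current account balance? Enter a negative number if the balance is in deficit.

Goods: 311.5 + 932.2 - 1593.3 + 1718.7 - 1273.3 = 95.8
Services: -123.1 + 130.8 = 7.7
Primary income: 89.5 + 112.1 - 44.0 + 237.6 = 395.2
Secondary income: -85.0 + 44.7 + 74.0 = 33.7
Current account = 95.8 + 7.7 + 395.2 + 33.7 = 532.4
(Excluded from the current account — capital account: debt forgiveness received from foreign official creditors 95.3, capital transfers received from emigrants 61.2; financial account: increase in resident deposits held at foreign banks 143.4, sale of domestic government bonds to non-residents 421.2, new loans extended by domestic banks to foreign borrowers 202.3.)

532.4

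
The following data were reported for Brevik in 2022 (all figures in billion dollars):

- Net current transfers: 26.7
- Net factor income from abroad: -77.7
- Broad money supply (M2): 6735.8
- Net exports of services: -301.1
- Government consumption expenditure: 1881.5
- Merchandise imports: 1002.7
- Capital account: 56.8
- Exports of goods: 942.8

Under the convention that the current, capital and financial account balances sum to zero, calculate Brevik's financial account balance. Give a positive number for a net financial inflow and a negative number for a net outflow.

Goods balance = 942.8 - 1002.7 = -59.9
Services balance = -301.1
Trade balance (goods + services) = -59.9 + (-301.1) = -361.0
Net primary income = -77.7
Net secondary income = 26.7
Current account = -361.0 + (-77.7) + 26.7 = -412.0
Financial account = -(-412.0 + 56.8) = 355.2

355.2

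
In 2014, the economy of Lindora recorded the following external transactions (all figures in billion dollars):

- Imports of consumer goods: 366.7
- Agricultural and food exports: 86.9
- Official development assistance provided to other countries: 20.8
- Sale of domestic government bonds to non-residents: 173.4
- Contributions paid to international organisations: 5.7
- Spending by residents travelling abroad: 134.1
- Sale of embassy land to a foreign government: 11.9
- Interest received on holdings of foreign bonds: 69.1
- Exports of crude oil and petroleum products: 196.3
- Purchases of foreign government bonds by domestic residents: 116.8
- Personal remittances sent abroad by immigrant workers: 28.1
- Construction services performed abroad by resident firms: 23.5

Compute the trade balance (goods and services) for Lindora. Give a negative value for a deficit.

Goods: -366.7 + 196.3 + 86.9 = -83.5
Services: 23.5 - 134.1 = -110.6
Trade balance = -83.5 + (-110.6) = -194.1
(Excluded from the trade balance — secondary income: official development assistance provided to other countries 20.8, contributions paid to international organisations 5.7, personal remittances sent abroad by immigrant workers 28.1; financial account: sale of domestic government bonds to non-residents 173.4, purchases of foreign government bonds by domestic residents 116.8; capital account: sale of embassy land to a foreign government 11.9; primary income: interest received on holdings of foreign bonds 69.1.)

-194.1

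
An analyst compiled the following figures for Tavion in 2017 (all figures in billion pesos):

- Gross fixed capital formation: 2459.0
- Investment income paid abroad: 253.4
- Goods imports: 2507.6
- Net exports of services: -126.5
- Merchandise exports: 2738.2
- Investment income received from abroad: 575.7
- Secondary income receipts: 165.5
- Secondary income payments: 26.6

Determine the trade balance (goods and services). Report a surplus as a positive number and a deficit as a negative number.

104.1

Goods balance = 2738.2 - 2507.6 = 230.6
Services balance = -126.5
Trade balance (goods + services) = 230.6 + (-126.5) = 104.1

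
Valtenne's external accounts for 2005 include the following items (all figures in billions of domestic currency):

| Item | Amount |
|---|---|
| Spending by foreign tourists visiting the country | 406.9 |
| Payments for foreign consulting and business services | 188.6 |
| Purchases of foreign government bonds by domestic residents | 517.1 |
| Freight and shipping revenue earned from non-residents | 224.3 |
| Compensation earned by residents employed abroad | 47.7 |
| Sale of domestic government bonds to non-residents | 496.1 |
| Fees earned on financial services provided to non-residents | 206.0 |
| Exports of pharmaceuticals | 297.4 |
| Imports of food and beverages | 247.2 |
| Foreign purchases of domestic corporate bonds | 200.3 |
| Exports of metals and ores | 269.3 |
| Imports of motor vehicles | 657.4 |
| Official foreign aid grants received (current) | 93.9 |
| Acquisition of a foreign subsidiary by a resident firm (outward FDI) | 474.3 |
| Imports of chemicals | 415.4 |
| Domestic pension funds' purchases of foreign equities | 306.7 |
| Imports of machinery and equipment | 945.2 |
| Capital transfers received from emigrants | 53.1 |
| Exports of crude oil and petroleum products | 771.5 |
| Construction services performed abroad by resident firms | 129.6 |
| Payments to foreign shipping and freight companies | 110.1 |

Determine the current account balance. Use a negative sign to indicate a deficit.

-117.3

Goods: -657.4 - 945.2 - 415.4 + 269.3 - 247.2 + 771.5 + 297.4 = -927.0
Services: 129.6 + 406.9 + 224.3 + 206.0 - 110.1 - 188.6 = 668.1
Primary income: 47.7
Secondary income: 93.9
Current account = (-927.0) + 668.1 + 47.7 + 93.9 = -117.3
(Excluded from the current account — financial account: purchases of foreign government bonds by domestic residents 517.1, sale of domestic government bonds to non-residents 496.1, foreign purchases of domestic corporate bonds 200.3, acquisition of a foreign subsidiary by a resident firm (outward FDI) 474.3, domestic pension funds' purchases of foreign equities 306.7; capital account: capital transfers received from emigrants 53.1.)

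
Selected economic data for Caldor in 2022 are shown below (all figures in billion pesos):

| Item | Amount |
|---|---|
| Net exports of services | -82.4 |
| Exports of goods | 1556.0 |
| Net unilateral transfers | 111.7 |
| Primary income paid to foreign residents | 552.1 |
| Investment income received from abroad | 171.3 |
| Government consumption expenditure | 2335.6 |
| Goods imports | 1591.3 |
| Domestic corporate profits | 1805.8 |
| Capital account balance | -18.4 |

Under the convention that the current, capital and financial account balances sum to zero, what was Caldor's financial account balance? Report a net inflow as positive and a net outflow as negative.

Goods balance = 1556.0 - 1591.3 = -35.3
Services balance = -82.4
Trade balance (goods + services) = -35.3 + (-82.4) = -117.7
Net primary income = 171.3 - 552.1 = -380.8
Net secondary income = 111.7
Current account = -117.7 + (-380.8) + 111.7 = -386.8
Financial account = -(-386.8 + (-18.4)) = 405.2

405.2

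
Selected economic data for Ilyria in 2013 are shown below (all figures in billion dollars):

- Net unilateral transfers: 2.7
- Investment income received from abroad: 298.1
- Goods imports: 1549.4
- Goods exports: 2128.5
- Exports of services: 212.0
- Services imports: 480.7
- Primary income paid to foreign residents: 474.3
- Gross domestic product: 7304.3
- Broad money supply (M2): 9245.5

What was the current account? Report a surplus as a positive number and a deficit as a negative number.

Goods balance = 2128.5 - 1549.4 = 579.1
Services balance = 212.0 - 480.7 = -268.7
Trade balance (goods + services) = 579.1 + (-268.7) = 310.4
Net primary income = 298.1 - 474.3 = -176.2
Net secondary income = 2.7
Current account = 310.4 + (-176.2) + 2.7 = 136.9

136.9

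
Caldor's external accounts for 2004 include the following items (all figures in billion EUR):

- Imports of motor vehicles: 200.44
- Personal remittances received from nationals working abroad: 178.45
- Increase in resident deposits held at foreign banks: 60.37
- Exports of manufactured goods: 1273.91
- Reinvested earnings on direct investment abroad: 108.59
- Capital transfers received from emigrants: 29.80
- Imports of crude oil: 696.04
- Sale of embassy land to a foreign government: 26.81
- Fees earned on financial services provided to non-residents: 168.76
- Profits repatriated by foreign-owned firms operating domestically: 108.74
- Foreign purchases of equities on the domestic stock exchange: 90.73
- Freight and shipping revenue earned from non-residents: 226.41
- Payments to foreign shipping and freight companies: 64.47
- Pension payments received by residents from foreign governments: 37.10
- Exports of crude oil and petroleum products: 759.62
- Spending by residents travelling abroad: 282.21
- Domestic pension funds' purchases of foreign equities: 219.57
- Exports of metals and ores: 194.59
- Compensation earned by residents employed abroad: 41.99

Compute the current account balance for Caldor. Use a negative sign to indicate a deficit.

Goods: -696.04 + 1273.91 + 194.59 - 200.44 + 759.62 = 1331.64
Services: -282.21 + 168.76 + 226.41 - 64.47 = 48.49
Primary income: 108.59 - 108.74 + 41.99 = 41.84
Secondary income: 178.45 + 37.10 = 215.55
Current account = 1331.64 + 48.49 + 41.84 + 215.55 = 1637.52
(Excluded from the current account — financial account: increase in resident deposits held at foreign banks 60.37, foreign purchases of equities on the domestic stock exchange 90.73, domestic pension funds' purchases of foreign equities 219.57; capital account: capital transfers received from emigrants 29.80, sale of embassy land to a foreign government 26.81.)

1637.52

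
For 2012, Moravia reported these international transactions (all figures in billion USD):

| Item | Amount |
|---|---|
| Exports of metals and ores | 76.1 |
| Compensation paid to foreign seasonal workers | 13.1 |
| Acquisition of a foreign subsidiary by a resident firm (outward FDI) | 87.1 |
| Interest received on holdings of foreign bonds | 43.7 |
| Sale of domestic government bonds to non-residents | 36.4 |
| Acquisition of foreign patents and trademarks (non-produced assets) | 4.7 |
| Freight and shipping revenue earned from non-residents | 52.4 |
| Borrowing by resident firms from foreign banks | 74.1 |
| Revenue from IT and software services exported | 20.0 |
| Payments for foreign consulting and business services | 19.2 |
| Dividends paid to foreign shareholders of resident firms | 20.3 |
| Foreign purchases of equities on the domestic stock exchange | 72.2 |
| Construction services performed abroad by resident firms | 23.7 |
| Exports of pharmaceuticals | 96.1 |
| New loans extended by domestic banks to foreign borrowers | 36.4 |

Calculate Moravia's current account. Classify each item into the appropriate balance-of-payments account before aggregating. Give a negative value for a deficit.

Goods: 96.1 + 76.1 = 172.2
Services: 20.0 + 52.4 + 23.7 - 19.2 = 76.9
Primary income: 43.7 - 13.1 - 20.3 = 10.3
Current account = 172.2 + 76.9 + 10.3 = 259.4
(Excluded from the current account — financial account: acquisition of a foreign subsidiary by a resident firm (outward FDI) 87.1, sale of domestic government bonds to non-residents 36.4, borrowing by resident firms from foreign banks 74.1, foreign purchases of equities on the domestic stock exchange 72.2, new loans extended by domestic banks to foreign borrowers 36.4; capital account: acquisition of foreign patents and trademarks (non-produced assets) 4.7.)

259.4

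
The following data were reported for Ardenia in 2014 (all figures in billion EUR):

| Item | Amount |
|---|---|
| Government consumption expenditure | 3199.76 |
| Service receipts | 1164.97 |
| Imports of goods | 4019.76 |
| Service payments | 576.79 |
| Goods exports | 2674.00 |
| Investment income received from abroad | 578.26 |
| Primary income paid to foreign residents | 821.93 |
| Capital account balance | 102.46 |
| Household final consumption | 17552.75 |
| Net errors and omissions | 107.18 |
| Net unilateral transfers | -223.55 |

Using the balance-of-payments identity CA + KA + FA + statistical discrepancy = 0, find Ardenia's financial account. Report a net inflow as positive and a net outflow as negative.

1015.16

Goods balance = 2674.00 - 4019.76 = -1345.76
Services balance = 1164.97 - 576.79 = 588.18
Trade balance (goods + services) = -1345.76 + 588.18 = -757.58
Net primary income = 578.26 - 821.93 = -243.67
Net secondary income = -223.55
Current account = -757.58 + (-243.67) + (-223.55) = -1224.80
Financial account = -(-1224.80 + 102.46 + 107.18) = 1015.16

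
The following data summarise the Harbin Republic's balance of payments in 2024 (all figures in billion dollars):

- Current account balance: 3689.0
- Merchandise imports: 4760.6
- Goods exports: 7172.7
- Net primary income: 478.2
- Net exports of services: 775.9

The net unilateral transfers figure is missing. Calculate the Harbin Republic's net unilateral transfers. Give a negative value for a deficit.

22.8

Current account = goods balance + services balance + net primary income + net secondary income
Sum of the known components = 3666.2
Net unilateral transfers = CA - (known components) = 3689.0 - 3666.2 = 22.8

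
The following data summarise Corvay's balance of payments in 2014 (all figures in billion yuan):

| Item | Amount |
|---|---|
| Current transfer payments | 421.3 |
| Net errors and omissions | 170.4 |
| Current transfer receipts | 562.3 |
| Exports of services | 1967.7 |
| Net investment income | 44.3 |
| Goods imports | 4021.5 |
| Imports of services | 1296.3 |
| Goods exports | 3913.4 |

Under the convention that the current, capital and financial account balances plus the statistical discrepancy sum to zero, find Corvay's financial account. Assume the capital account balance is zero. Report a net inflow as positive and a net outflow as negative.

-919.0

Goods balance = 3913.4 - 4021.5 = -108.1
Services balance = 1967.7 - 1296.3 = 671.4
Trade balance (goods + services) = -108.1 + 671.4 = 563.3
Net primary income = 44.3
Net secondary income = 562.3 - 421.3 = 141.0
Current account = 563.3 + 44.3 + 141.0 = 748.6
Financial account = -(748.6 + 170.4) = -919.0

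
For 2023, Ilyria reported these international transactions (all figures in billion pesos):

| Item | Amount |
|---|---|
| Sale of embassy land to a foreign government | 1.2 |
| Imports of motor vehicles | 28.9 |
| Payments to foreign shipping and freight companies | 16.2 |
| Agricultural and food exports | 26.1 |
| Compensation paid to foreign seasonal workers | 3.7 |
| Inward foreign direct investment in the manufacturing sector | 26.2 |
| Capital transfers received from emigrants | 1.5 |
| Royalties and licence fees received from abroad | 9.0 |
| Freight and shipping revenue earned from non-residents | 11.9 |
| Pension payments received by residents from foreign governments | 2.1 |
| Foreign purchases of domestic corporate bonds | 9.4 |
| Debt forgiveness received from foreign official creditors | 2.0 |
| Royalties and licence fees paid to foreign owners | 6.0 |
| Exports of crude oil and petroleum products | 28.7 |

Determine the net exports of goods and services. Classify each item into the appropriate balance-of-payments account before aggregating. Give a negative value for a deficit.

24.6

Goods: 26.1 + 28.7 - 28.9 = 25.9
Services: 11.9 + 9.0 - 16.2 - 6.0 = -1.3
Trade balance = 25.9 + (-1.3) = 24.6
(Excluded from the trade balance — capital account: sale of embassy land to a foreign government 1.2, capital transfers received from emigrants 1.5, debt forgiveness received from foreign official creditors 2.0; primary income: compensation paid to foreign seasonal workers 3.7; financial account: inward foreign direct investment in the manufacturing sector 26.2, foreign purchases of domestic corporate bonds 9.4; secondary income: pension payments received by residents from foreign governments 2.1.)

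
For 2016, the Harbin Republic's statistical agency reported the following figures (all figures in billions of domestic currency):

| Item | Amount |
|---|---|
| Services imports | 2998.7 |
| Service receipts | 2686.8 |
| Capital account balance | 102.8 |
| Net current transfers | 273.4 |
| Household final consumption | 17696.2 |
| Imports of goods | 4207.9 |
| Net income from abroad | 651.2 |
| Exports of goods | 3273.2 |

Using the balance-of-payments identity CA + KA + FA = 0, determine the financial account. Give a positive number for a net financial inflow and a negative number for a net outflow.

219.2

Goods balance = 3273.2 - 4207.9 = -934.7
Services balance = 2686.8 - 2998.7 = -311.9
Trade balance (goods + services) = -934.7 + (-311.9) = -1246.6
Net primary income = 651.2
Net secondary income = 273.4
Current account = -1246.6 + 651.2 + 273.4 = -322.0
Financial account = -(-322.0 + 102.8) = 219.2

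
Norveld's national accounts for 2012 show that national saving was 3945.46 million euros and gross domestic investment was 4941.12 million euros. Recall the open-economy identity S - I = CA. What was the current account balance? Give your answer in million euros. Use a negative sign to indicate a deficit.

-995.66

S - I = CA (net lending to the rest of the world).
CA = S - I = 3945.46 - 4941.12 = -995.66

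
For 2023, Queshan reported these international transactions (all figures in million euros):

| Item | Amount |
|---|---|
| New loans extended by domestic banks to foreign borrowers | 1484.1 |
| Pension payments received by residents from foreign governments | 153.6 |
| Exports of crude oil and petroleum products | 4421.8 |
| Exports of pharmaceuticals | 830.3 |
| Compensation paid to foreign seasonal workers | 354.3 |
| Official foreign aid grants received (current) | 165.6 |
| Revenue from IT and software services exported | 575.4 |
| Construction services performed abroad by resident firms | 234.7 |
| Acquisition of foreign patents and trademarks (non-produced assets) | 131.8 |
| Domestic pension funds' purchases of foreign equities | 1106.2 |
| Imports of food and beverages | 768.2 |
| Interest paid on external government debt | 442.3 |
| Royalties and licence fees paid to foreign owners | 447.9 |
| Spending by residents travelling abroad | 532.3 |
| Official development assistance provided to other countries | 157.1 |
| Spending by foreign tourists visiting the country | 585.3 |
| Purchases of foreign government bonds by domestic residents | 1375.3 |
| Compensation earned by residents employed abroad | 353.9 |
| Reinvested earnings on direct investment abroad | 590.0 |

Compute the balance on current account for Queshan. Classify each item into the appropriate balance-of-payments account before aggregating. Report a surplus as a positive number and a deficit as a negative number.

5208.5

Goods: -768.2 + 4421.8 + 830.3 = 4483.9
Services: 575.4 - 532.3 + 585.3 + 234.7 - 447.9 = 415.2
Primary income: 590.0 - 442.3 - 354.3 + 353.9 = 147.3
Secondary income: 165.6 + 153.6 - 157.1 = 162.1
Current account = 4483.9 + 415.2 + 147.3 + 162.1 = 5208.5
(Excluded from the current account — financial account: new loans extended by domestic banks to foreign borrowers 1484.1, domestic pension funds' purchases of foreign equities 1106.2, purchases of foreign government bonds by domestic residents 1375.3; capital account: acquisition of foreign patents and trademarks (non-produced assets) 131.8.)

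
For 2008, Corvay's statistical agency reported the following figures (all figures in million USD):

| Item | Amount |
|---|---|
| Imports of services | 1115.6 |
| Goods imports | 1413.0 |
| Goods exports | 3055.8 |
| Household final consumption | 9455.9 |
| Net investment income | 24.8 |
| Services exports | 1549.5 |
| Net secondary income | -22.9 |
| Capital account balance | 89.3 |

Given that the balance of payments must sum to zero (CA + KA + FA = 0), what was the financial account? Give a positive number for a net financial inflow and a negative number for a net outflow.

-2167.9

Goods balance = 3055.8 - 1413.0 = 1642.8
Services balance = 1549.5 - 1115.6 = 433.9
Trade balance (goods + services) = 1642.8 + 433.9 = 2076.7
Net primary income = 24.8
Net secondary income = -22.9
Current account = 2076.7 + 24.8 + (-22.9) = 2078.6
Financial account = -(2078.6 + 89.3) = -2167.9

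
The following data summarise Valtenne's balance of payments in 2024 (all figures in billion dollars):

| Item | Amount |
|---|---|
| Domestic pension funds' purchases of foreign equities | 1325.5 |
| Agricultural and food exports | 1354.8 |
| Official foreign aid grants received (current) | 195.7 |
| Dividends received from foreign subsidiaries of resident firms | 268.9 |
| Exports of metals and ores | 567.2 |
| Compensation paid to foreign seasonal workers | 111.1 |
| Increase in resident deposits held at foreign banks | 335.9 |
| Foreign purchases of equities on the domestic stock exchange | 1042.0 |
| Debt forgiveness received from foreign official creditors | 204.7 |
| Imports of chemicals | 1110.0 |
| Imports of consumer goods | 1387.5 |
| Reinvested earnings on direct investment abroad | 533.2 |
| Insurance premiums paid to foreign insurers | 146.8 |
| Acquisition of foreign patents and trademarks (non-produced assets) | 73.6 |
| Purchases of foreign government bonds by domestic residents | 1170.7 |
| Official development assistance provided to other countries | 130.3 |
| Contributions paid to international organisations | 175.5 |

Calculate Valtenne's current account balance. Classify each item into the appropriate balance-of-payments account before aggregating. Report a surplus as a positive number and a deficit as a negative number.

Goods: -1110.0 - 1387.5 + 567.2 + 1354.8 = -575.5
Services: -146.8
Primary income: 533.2 + 268.9 - 111.1 = 691.0
Secondary income: -130.3 - 175.5 + 195.7 = -110.1
Current account = (-575.5) + (-146.8) + 691.0 + (-110.1) = -141.4
(Excluded from the current account — financial account: domestic pension funds' purchases of foreign equities 1325.5, increase in resident deposits held at foreign banks 335.9, foreign purchases of equities on the domestic stock exchange 1042.0, purchases of foreign government bonds by domestic residents 1170.7; capital account: debt forgiveness received from foreign official creditors 204.7, acquisition of foreign patents and trademarks (non-produced assets) 73.6.)

-141.4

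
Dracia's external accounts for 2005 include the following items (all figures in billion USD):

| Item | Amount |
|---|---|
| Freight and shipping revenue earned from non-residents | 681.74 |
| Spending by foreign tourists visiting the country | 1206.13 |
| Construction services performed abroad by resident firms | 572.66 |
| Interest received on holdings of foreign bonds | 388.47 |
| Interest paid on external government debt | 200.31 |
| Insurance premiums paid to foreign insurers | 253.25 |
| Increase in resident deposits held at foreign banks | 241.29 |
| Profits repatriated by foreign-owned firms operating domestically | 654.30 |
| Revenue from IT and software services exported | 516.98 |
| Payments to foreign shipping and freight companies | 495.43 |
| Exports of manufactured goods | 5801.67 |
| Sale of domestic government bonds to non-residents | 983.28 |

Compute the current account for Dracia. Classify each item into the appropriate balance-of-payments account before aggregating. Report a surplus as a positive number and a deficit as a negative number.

Goods: 5801.67
Services: 516.98 + 572.66 - 253.25 + 1206.13 + 681.74 - 495.43 = 2228.83
Primary income: -200.31 - 654.30 + 388.47 = -466.14
Current account = 5801.67 + 2228.83 + (-466.14) = 7564.36
(Excluded from the current account — financial account: increase in resident deposits held at foreign banks 241.29, sale of domestic government bonds to non-residents 983.28.)

7564.36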